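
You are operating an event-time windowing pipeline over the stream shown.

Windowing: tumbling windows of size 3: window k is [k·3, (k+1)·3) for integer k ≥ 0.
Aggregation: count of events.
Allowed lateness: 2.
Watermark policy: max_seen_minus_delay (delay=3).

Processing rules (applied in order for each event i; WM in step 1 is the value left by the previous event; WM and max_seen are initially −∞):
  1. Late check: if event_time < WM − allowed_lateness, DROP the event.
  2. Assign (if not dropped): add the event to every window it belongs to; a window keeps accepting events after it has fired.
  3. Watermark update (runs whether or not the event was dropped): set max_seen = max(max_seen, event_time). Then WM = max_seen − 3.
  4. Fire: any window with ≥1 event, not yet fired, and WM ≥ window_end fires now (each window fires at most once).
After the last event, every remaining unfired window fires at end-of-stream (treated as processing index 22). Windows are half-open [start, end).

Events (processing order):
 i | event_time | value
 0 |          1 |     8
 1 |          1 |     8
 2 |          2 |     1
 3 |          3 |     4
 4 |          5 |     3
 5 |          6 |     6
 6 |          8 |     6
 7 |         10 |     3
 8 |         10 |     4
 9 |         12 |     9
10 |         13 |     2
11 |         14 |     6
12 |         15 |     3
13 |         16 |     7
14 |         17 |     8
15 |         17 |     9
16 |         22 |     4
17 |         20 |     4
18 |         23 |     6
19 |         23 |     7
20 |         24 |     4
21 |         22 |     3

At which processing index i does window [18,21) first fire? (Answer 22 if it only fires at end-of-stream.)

i=0 t=1 v=8: → [0,3); WM=-2
i=1 t=1 v=8: → [0,3); WM=-2
i=2 t=2 v=1: → [0,3); WM=-1
i=3 t=3 v=4: → [3,6); WM=0
i=4 t=5 v=3: → [3,6); WM=2
i=5 t=6 v=6: → [6,9); WM=3; [0,3) fires=3
i=6 t=8 v=6: → [6,9); WM=5
i=7 t=10 v=3: → [9,12); WM=7; [3,6) fires=2
i=8 t=10 v=4: → [9,12); WM=7
i=9 t=12 v=9: → [12,15); WM=9; [6,9) fires=2
i=10 t=13 v=2: → [12,15); WM=10
i=11 t=14 v=6: → [12,15); WM=11
i=12 t=15 v=3: → [15,18); WM=12; [9,12) fires=2
i=13 t=16 v=7: → [15,18); WM=13
i=14 t=17 v=8: → [15,18); WM=14
i=15 t=17 v=9: → [15,18); WM=14
i=16 t=22 v=4: → [21,24); WM=19; [12,15) fires=3 [15,18) fires=4
i=17 t=20 v=4: → [18,21); WM=19
i=18 t=23 v=6: → [21,24); WM=20
i=19 t=23 v=7: → [21,24); WM=20
i=20 t=24 v=4: → [24,27); WM=21; [18,21) fires=1
i=21 t=22 v=3: → [21,24); WM=21

20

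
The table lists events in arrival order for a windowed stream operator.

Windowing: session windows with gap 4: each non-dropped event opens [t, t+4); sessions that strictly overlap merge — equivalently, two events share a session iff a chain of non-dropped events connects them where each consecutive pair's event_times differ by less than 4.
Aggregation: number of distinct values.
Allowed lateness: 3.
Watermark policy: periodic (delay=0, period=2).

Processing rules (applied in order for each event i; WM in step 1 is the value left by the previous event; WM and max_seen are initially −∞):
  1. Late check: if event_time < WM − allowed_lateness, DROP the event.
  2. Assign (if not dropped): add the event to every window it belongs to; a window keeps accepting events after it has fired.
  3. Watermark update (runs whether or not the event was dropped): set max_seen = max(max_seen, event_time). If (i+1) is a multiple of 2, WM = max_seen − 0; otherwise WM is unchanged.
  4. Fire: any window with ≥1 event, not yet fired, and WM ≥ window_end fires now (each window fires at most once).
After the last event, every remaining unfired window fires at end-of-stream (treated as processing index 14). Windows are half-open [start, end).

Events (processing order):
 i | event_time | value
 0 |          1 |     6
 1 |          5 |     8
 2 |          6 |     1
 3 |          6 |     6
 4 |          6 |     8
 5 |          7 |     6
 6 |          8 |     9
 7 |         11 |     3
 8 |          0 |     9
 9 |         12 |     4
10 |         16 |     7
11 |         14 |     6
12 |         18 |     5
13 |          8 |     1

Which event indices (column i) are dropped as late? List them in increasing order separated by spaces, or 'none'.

8 13

i=0 t=1 v=6: → [1,5); WM=−∞
i=1 t=5 v=8: → [5,9); WM=5
i=2 t=6 v=1: → [5,10); WM=5
i=3 t=6 v=6: → [5,10); WM=6
i=4 t=6 v=8: → [5,10); WM=6
i=5 t=7 v=6: → [5,11); WM=7
i=6 t=8 v=9: → [5,12); WM=7
i=7 t=11 v=3: → [5,15); WM=11
i=8 t=0 v=9: DROP (t<11-3); WM=11
i=9 t=12 v=4: → [5,16); WM=12
i=10 t=16 v=7: → [16,20); WM=12
i=11 t=14 v=6: → [5,20); WM=16
i=12 t=18 v=5: → [5,22); WM=16
i=13 t=8 v=1: DROP (t<16-3); WM=18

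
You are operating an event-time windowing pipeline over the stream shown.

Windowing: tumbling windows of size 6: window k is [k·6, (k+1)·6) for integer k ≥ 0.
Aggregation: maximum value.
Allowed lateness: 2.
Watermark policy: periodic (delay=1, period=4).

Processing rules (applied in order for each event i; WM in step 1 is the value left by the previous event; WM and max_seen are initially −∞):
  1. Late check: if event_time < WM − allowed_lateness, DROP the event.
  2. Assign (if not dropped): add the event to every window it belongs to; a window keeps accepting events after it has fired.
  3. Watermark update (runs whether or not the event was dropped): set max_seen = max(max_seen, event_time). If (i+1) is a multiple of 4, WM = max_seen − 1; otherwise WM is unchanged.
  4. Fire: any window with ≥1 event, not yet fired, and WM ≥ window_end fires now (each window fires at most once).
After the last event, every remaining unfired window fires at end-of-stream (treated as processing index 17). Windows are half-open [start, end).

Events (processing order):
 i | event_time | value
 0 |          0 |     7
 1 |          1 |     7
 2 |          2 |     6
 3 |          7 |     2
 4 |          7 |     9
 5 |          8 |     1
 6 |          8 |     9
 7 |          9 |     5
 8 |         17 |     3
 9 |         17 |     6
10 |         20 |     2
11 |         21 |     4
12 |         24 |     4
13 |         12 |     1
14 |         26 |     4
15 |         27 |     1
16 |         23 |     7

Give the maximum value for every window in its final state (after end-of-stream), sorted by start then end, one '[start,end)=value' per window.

[0,6)=7 [6,12)=9 [12,18)=6 [18,24)=4 [24,30)=4

i=0 t=0 v=7: → [0,6); WM=−∞
i=1 t=1 v=7: → [0,6); WM=−∞
i=2 t=2 v=6: → [0,6); WM=−∞
i=3 t=7 v=2: → [6,12); WM=6; [0,6) fires=7
i=4 t=7 v=9: → [6,12); WM=6
i=5 t=8 v=1: → [6,12); WM=6
i=6 t=8 v=9: → [6,12); WM=6
i=7 t=9 v=5: → [6,12); WM=8
i=8 t=17 v=3: → [12,18); WM=8
i=9 t=17 v=6: → [12,18); WM=8
i=10 t=20 v=2: → [18,24); WM=8
i=11 t=21 v=4: → [18,24); WM=20; [6,12) fires=9 [12,18) fires=6
i=12 t=24 v=4: → [24,30); WM=20
i=13 t=12 v=1: DROP (t<20-2); WM=20
i=14 t=26 v=4: → [24,30); WM=20
i=15 t=27 v=1: → [24,30); WM=26; [18,24) fires=4
i=16 t=23 v=7: DROP (t<26-2); WM=26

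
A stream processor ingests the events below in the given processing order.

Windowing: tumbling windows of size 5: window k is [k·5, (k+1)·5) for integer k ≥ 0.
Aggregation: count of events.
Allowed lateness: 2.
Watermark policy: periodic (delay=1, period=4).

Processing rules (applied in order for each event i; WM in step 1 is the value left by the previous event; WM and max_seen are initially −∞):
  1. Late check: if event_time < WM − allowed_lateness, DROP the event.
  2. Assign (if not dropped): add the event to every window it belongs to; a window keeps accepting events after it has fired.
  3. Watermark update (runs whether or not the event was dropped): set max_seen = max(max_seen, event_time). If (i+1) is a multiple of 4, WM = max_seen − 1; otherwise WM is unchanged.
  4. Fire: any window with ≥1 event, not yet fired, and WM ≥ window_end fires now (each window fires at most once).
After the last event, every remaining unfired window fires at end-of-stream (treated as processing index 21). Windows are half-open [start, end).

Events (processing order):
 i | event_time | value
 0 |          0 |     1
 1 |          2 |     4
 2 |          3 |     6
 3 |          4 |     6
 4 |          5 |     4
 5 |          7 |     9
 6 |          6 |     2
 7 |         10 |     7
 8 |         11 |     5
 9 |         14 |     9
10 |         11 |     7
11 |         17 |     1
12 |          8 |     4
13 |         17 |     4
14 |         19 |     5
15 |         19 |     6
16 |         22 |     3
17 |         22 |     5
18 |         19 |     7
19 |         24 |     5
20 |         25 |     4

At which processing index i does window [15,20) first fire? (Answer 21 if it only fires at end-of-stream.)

19

i=0 t=0 v=1: → [0,5); WM=−∞
i=1 t=2 v=4: → [0,5); WM=−∞
i=2 t=3 v=6: → [0,5); WM=−∞
i=3 t=4 v=6: → [0,5); WM=3
i=4 t=5 v=4: → [5,10); WM=3
i=5 t=7 v=9: → [5,10); WM=3
i=6 t=6 v=2: → [5,10); WM=3
i=7 t=10 v=7: → [10,15); WM=9; [0,5) fires=4
i=8 t=11 v=5: → [10,15); WM=9
i=9 t=14 v=9: → [10,15); WM=9
i=10 t=11 v=7: → [10,15); WM=9
i=11 t=17 v=1: → [15,20); WM=16; [5,10) fires=3 [10,15) fires=4
i=12 t=8 v=4: DROP (t<16-2); WM=16
i=13 t=17 v=4: → [15,20); WM=16
i=14 t=19 v=5: → [15,20); WM=16
i=15 t=19 v=6: → [15,20); WM=18
i=16 t=22 v=3: → [20,25); WM=18
i=17 t=22 v=5: → [20,25); WM=18
i=18 t=19 v=7: → [15,20); WM=18
i=19 t=24 v=5: → [20,25); WM=23; [15,20) fires=5
i=20 t=25 v=4: → [25,30); WM=23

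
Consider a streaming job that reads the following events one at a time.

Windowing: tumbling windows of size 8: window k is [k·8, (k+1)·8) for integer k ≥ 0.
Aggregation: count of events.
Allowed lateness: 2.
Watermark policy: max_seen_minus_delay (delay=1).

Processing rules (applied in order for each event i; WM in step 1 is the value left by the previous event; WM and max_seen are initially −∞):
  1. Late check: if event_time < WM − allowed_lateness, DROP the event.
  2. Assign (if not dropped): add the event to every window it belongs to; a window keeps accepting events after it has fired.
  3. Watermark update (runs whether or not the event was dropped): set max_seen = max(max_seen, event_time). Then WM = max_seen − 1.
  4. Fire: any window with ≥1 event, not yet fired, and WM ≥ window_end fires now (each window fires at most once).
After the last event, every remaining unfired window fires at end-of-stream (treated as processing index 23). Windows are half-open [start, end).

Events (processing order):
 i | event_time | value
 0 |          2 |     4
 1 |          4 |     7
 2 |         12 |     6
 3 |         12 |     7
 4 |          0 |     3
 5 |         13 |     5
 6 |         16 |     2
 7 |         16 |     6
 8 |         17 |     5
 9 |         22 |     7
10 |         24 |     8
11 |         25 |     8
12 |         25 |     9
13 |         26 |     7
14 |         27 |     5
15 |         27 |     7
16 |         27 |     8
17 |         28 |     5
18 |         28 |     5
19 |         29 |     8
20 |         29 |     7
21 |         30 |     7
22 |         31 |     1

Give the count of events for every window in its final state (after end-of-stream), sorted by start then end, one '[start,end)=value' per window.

[0,8)=2 [8,16)=3 [16,24)=4 [24,32)=13

i=0 t=2 v=4: → [0,8); WM=1
i=1 t=4 v=7: → [0,8); WM=3
i=2 t=12 v=6: → [8,16); WM=11; [0,8) fires=2
i=3 t=12 v=7: → [8,16); WM=11
i=4 t=0 v=3: DROP (t<11-2); WM=11
i=5 t=13 v=5: → [8,16); WM=12
i=6 t=16 v=2: → [16,24); WM=15
i=7 t=16 v=6: → [16,24); WM=15
i=8 t=17 v=5: → [16,24); WM=16; [8,16) fires=3
i=9 t=22 v=7: → [16,24); WM=21
i=10 t=24 v=8: → [24,32); WM=23
i=11 t=25 v=8: → [24,32); WM=24; [16,24) fires=4
i=12 t=25 v=9: → [24,32); WM=24
i=13 t=26 v=7: → [24,32); WM=25
i=14 t=27 v=5: → [24,32); WM=26
i=15 t=27 v=7: → [24,32); WM=26
i=16 t=27 v=8: → [24,32); WM=26
i=17 t=28 v=5: → [24,32); WM=27
i=18 t=28 v=5: → [24,32); WM=27
i=19 t=29 v=8: → [24,32); WM=28
i=20 t=29 v=7: → [24,32); WM=28
i=21 t=30 v=7: → [24,32); WM=29
i=22 t=31 v=1: → [24,32); WM=30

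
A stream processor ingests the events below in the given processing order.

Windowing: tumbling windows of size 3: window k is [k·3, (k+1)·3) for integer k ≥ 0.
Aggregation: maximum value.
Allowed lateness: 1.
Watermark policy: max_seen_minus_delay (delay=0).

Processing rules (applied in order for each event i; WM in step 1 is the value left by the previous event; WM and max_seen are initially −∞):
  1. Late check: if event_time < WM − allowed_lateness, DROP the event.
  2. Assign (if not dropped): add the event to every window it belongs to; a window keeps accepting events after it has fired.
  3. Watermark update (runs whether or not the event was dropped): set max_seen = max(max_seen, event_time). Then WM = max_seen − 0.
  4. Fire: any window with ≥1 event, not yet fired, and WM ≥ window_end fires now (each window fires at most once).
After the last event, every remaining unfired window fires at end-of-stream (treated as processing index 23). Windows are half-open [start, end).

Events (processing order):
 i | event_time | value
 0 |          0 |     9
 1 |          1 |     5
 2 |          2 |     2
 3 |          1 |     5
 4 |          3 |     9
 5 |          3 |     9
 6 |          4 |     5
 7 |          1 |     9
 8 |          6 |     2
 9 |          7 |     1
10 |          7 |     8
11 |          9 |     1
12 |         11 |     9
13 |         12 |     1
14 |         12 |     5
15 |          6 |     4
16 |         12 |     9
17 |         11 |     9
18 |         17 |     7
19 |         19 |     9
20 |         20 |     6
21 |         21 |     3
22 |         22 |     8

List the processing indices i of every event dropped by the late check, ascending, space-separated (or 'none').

i=0 t=0 v=9: → [0,3); WM=0
i=1 t=1 v=5: → [0,3); WM=1
i=2 t=2 v=2: → [0,3); WM=2
i=3 t=1 v=5: → [0,3); WM=2
i=4 t=3 v=9: → [3,6); WM=3; [0,3) fires=9
i=5 t=3 v=9: → [3,6); WM=3
i=6 t=4 v=5: → [3,6); WM=4
i=7 t=1 v=9: DROP (t<4-1); WM=4
i=8 t=6 v=2: → [6,9); WM=6; [3,6) fires=9
i=9 t=7 v=1: → [6,9); WM=7
i=10 t=7 v=8: → [6,9); WM=7
i=11 t=9 v=1: → [9,12); WM=9; [6,9) fires=8
i=12 t=11 v=9: → [9,12); WM=11
i=13 t=12 v=1: → [12,15); WM=12; [9,12) fires=9
i=14 t=12 v=5: → [12,15); WM=12
i=15 t=6 v=4: DROP (t<12-1); WM=12
i=16 t=12 v=9: → [12,15); WM=12
i=17 t=11 v=9: → [9,12); WM=12
i=18 t=17 v=7: → [15,18); WM=17; [12,15) fires=9
i=19 t=19 v=9: → [18,21); WM=19; [15,18) fires=7
i=20 t=20 v=6: → [18,21); WM=20
i=21 t=21 v=3: → [21,24); WM=21; [18,21) fires=9
i=22 t=22 v=8: → [21,24); WM=22

7 15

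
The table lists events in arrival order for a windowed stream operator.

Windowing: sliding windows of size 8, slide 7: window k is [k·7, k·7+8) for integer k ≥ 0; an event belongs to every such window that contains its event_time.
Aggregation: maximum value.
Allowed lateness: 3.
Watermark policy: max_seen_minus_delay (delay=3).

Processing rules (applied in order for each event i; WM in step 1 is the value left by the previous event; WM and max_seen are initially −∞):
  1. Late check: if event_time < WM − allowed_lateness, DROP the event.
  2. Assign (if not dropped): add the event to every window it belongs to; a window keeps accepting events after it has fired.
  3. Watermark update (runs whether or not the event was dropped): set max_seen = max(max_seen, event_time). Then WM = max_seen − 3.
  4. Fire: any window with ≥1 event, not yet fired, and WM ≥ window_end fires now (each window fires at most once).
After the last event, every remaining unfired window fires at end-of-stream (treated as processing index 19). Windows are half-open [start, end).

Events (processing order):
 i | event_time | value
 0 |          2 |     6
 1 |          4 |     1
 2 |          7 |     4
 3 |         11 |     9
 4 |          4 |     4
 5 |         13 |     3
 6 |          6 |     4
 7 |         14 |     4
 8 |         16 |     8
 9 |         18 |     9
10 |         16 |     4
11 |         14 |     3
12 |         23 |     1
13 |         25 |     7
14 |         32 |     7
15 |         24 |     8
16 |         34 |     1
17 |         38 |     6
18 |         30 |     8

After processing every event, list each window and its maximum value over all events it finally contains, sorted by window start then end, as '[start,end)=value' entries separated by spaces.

i=0 t=2 v=6: → [0,8); WM=-1
i=1 t=4 v=1: → [0,8); WM=1
i=2 t=7 v=4: → [7,15),[0,8); WM=4
i=3 t=11 v=9: → [7,15); WM=8; [0,8) fires=6
i=4 t=4 v=4: DROP (t<8-3); WM=8
i=5 t=13 v=3: → [7,15); WM=10
i=6 t=6 v=4: DROP (t<10-3); WM=10
i=7 t=14 v=4: → [14,22),[7,15); WM=11
i=8 t=16 v=8: → [14,22); WM=13
i=9 t=18 v=9: → [14,22); WM=15; [7,15) fires=9
i=10 t=16 v=4: → [14,22); WM=15
i=11 t=14 v=3: → [14,22),[7,15); WM=15
i=12 t=23 v=1: → [21,29); WM=20
i=13 t=25 v=7: → [21,29); WM=22; [14,22) fires=9
i=14 t=32 v=7: → [28,36); WM=29; [21,29) fires=7
i=15 t=24 v=8: DROP (t<29-3); WM=29
i=16 t=34 v=1: → [28,36); WM=31
i=17 t=38 v=6: → [35,43); WM=35
i=18 t=30 v=8: DROP (t<35-3); WM=35

[0,8)=6 [7,15)=9 [14,22)=9 [21,29)=7 [28,36)=7 [35,43)=6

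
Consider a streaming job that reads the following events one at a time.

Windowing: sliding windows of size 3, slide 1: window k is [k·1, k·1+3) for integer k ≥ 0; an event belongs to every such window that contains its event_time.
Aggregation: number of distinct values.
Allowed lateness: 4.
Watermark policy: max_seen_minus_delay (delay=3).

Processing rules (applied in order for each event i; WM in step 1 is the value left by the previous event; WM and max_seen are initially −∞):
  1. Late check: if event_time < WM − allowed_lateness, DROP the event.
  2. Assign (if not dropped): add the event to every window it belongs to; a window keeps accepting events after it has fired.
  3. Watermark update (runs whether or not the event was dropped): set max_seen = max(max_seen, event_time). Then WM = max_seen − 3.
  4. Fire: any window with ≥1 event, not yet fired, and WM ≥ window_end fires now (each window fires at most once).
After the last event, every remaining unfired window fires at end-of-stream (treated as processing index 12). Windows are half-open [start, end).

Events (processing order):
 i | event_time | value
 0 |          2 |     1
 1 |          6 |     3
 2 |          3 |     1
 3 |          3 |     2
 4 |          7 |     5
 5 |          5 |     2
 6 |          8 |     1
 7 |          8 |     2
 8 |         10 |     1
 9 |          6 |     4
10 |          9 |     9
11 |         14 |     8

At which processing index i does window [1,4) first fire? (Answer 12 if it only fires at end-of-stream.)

i=0 t=2 v=1: → [2,5),[1,4),[0,3); WM=-1
i=1 t=6 v=3: → [6,9),[5,8),[4,7); WM=3; [0,3) fires=1
i=2 t=3 v=1: → [3,6),[2,5),[1,4); WM=3
i=3 t=3 v=2: → [3,6),[2,5),[1,4); WM=3
i=4 t=7 v=5: → [7,10),[6,9),[5,8); WM=4; [1,4) fires=2
i=5 t=5 v=2: → [5,8),[4,7),[3,6); WM=4
i=6 t=8 v=1: → [8,11),[7,10),[6,9); WM=5; [2,5) fires=2
i=7 t=8 v=2: → [8,11),[7,10),[6,9); WM=5
i=8 t=10 v=1: → [10,13),[9,12),[8,11); WM=7; [3,6) fires=2 [4,7) fires=2
i=9 t=6 v=4: → [6,9),[5,8),[4,7); WM=7
i=10 t=9 v=9: → [9,12),[8,11),[7,10); WM=7
i=11 t=14 v=8: → [14,17),[13,16),[12,15); WM=11; [5,8) fires=4 [6,9) fires=5 [7,10) fires=4 [8,11) fires=3

4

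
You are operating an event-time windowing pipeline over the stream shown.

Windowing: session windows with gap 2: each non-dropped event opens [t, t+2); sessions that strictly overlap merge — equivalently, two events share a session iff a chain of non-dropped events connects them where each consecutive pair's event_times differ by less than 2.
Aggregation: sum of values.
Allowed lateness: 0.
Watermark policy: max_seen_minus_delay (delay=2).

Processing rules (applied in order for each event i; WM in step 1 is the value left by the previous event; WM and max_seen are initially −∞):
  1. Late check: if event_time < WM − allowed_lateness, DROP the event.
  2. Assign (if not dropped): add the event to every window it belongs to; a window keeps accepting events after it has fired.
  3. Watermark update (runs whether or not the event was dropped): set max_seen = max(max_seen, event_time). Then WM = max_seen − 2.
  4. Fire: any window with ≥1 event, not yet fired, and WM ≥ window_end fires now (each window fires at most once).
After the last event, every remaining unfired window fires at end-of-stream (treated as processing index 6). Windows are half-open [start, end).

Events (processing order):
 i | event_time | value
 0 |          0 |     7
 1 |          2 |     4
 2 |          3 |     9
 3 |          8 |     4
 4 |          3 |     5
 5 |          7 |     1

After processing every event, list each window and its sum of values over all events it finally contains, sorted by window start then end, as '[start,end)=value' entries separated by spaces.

[0,2)=7 [2,5)=13 [7,10)=5

i=0 t=0 v=7: → [0,2); WM=-2
i=1 t=2 v=4: → [2,4); WM=0
i=2 t=3 v=9: → [2,5); WM=1
i=3 t=8 v=4: → [8,10); WM=6
i=4 t=3 v=5: DROP (t<6-0); WM=6
i=5 t=7 v=1: → [7,10); WM=6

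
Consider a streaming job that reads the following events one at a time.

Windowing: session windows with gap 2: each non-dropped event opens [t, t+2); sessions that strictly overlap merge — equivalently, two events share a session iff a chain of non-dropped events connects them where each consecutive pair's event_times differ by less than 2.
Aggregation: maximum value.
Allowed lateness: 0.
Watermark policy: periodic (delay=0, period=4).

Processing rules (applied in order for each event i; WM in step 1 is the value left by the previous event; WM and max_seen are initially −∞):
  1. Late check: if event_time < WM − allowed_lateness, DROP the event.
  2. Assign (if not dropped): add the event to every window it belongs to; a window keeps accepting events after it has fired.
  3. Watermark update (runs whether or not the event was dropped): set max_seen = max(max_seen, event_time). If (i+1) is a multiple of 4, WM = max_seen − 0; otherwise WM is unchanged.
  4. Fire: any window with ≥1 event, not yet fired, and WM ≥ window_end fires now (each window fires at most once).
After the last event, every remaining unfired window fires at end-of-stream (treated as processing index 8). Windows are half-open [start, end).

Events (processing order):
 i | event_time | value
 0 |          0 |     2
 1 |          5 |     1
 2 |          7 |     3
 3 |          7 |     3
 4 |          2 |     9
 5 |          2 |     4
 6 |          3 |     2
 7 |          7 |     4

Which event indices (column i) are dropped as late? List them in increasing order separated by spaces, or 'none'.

i=0 t=0 v=2: → [0,2); WM=−∞
i=1 t=5 v=1: → [5,7); WM=−∞
i=2 t=7 v=3: → [7,9); WM=−∞
i=3 t=7 v=3: → [7,9); WM=7
i=4 t=2 v=9: DROP (t<7-0); WM=7
i=5 t=2 v=4: DROP (t<7-0); WM=7
i=6 t=3 v=2: DROP (t<7-0); WM=7
i=7 t=7 v=4: → [7,9); WM=7

4 5 6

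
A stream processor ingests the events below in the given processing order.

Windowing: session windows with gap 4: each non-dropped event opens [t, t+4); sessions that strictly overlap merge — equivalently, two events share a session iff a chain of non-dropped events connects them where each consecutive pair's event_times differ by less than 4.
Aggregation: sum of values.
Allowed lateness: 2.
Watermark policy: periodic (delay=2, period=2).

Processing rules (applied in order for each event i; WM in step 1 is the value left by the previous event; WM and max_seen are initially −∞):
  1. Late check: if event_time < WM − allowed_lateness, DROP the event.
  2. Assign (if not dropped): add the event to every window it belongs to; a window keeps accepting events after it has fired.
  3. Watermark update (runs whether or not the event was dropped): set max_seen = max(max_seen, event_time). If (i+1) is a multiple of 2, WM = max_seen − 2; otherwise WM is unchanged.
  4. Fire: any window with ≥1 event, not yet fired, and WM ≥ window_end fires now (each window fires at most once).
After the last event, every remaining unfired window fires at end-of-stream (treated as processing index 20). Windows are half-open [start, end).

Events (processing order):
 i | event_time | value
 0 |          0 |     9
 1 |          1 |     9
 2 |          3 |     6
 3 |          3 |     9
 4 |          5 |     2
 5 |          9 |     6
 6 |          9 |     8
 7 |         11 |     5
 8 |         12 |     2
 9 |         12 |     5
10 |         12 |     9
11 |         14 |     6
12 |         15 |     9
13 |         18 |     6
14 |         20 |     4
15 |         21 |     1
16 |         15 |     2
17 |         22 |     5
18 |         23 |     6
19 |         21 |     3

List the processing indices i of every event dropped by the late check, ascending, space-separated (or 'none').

i=0 t=0 v=9: → [0,4); WM=−∞
i=1 t=1 v=9: → [0,5); WM=-1
i=2 t=3 v=6: → [0,7); WM=-1
i=3 t=3 v=9: → [0,7); WM=1
i=4 t=5 v=2: → [0,9); WM=1
i=5 t=9 v=6: → [9,13); WM=7
i=6 t=9 v=8: → [9,13); WM=7
i=7 t=11 v=5: → [9,15); WM=9
i=8 t=12 v=2: → [9,16); WM=9
i=9 t=12 v=5: → [9,16); WM=10
i=10 t=12 v=9: → [9,16); WM=10
i=11 t=14 v=6: → [9,18); WM=12
i=12 t=15 v=9: → [9,19); WM=12
i=13 t=18 v=6: → [9,22); WM=16
i=14 t=20 v=4: → [9,24); WM=16
i=15 t=21 v=1: → [9,25); WM=19
i=16 t=15 v=2: DROP (t<19-2); WM=19
i=17 t=22 v=5: → [9,26); WM=20
i=18 t=23 v=6: → [9,27); WM=20
i=19 t=21 v=3: → [9,27); WM=21

16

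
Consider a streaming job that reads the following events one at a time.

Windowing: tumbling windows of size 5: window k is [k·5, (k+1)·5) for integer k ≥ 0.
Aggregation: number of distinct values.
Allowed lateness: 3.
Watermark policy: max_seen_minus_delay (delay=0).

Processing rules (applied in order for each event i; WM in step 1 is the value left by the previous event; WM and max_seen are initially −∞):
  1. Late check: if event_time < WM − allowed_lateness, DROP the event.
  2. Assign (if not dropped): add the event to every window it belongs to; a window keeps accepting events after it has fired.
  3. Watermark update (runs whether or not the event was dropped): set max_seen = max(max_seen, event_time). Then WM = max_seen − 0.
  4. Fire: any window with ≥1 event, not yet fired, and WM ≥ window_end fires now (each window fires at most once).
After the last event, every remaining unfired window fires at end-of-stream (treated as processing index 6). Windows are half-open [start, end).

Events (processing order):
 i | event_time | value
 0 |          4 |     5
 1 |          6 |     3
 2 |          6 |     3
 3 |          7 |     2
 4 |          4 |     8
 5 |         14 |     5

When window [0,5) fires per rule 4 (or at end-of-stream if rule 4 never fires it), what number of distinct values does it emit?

1

i=0 t=4 v=5: → [0,5); WM=4
i=1 t=6 v=3: → [5,10); WM=6; [0,5) fires=1
i=2 t=6 v=3: → [5,10); WM=6
i=3 t=7 v=2: → [5,10); WM=7
i=4 t=4 v=8: → [0,5); WM=7
i=5 t=14 v=5: → [10,15); WM=14; [5,10) fires=2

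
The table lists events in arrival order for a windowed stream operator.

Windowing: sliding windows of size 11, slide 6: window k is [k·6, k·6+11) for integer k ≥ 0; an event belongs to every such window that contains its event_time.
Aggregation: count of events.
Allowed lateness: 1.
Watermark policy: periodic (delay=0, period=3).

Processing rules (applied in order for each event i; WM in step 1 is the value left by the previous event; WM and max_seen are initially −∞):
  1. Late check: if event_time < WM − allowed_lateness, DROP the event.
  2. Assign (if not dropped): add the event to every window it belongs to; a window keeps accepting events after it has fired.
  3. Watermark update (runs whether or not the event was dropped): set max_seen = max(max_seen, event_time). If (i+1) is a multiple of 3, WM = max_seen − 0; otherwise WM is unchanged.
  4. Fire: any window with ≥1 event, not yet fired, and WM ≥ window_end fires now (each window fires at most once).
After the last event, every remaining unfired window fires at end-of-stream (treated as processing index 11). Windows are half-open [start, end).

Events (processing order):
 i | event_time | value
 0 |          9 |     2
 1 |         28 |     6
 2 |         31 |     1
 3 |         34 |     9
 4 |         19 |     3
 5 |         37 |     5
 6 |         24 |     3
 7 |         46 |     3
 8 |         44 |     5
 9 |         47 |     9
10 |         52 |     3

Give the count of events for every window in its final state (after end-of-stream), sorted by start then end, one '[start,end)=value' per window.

i=0 t=9 v=2: → [6,17),[0,11); WM=−∞
i=1 t=28 v=6: → [24,35),[18,29); WM=−∞
i=2 t=31 v=1: → [30,41),[24,35); WM=31; [0,11) fires=1 [6,17) fires=1 [18,29) fires=1
i=3 t=34 v=9: → [30,41),[24,35); WM=31
i=4 t=19 v=3: DROP (t<31-1); WM=31
i=5 t=37 v=5: → [36,47),[30,41); WM=37; [24,35) fires=3
i=6 t=24 v=3: DROP (t<37-1); WM=37
i=7 t=46 v=3: → [42,53),[36,47); WM=37
i=8 t=44 v=5: → [42,53),[36,47); WM=46; [30,41) fires=3
i=9 t=47 v=9: → [42,53); WM=46
i=10 t=52 v=3: → [48,59),[42,53); WM=46

[0,11)=1 [6,17)=1 [18,29)=1 [24,35)=3 [30,41)=3 [36,47)=3 [42,53)=4 [48,59)=1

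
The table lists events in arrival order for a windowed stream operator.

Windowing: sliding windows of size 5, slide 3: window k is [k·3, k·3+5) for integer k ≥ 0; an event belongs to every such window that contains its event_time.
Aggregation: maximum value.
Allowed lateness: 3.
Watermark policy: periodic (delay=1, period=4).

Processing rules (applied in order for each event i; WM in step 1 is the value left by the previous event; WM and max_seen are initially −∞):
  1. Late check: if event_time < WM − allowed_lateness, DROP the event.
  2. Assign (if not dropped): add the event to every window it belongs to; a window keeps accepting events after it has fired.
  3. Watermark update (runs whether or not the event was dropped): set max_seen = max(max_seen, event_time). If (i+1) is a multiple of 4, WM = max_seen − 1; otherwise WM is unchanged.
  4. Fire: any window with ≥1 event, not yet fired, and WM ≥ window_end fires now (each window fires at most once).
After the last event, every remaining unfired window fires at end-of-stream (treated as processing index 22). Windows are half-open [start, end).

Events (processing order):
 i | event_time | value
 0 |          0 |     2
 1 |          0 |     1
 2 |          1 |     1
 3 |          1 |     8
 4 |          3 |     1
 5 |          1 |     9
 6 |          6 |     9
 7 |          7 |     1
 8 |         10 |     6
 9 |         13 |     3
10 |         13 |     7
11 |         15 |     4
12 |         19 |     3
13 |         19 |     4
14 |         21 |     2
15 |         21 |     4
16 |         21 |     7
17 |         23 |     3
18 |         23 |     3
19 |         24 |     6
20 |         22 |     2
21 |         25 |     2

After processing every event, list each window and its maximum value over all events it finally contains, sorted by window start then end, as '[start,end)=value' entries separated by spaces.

i=0 t=0 v=2: → [0,5); WM=−∞
i=1 t=0 v=1: → [0,5); WM=−∞
i=2 t=1 v=1: → [0,5); WM=−∞
i=3 t=1 v=8: → [0,5); WM=0
i=4 t=3 v=1: → [3,8),[0,5); WM=0
i=5 t=1 v=9: → [0,5); WM=0
i=6 t=6 v=9: → [6,11),[3,8); WM=0
i=7 t=7 v=1: → [6,11),[3,8); WM=6; [0,5) fires=9
i=8 t=10 v=6: → [9,14),[6,11); WM=6
i=9 t=13 v=3: → [12,17),[9,14); WM=6
i=10 t=13 v=7: → [12,17),[9,14); WM=6
i=11 t=15 v=4: → [15,20),[12,17); WM=14; [3,8) fires=9 [6,11) fires=9 [9,14) fires=7
i=12 t=19 v=3: → [18,23),[15,20); WM=14
i=13 t=19 v=4: → [18,23),[15,20); WM=14
i=14 t=21 v=2: → [21,26),[18,23); WM=14
i=15 t=21 v=4: → [21,26),[18,23); WM=20; [12,17) fires=7 [15,20) fires=4
i=16 t=21 v=7: → [21,26),[18,23); WM=20
i=17 t=23 v=3: → [21,26); WM=20
i=18 t=23 v=3: → [21,26); WM=20
i=19 t=24 v=6: → [24,29),[21,26); WM=23; [18,23) fires=7
i=20 t=22 v=2: → [21,26),[18,23); WM=23
i=21 t=25 v=2: → [24,29),[21,26); WM=23

[0,5)=9 [3,8)=9 [6,11)=9 [9,14)=7 [12,17)=7 [15,20)=4 [18,23)=7 [21,26)=7 [24,29)=6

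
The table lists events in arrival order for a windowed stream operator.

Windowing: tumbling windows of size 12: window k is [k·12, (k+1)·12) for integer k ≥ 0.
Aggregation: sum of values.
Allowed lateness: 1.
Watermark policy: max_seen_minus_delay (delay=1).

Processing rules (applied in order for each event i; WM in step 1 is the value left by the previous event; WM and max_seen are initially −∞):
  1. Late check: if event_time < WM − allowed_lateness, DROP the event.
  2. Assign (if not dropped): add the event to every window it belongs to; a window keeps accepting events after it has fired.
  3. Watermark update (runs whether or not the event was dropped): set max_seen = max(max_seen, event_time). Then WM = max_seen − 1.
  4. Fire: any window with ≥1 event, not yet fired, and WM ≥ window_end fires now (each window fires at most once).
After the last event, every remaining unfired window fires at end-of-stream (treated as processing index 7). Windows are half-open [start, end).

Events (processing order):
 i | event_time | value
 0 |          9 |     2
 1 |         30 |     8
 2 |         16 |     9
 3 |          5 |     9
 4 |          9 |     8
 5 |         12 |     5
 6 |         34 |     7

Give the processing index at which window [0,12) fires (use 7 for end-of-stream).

1

i=0 t=9 v=2: → [0,12); WM=8
i=1 t=30 v=8: → [24,36); WM=29; [0,12) fires=2
i=2 t=16 v=9: DROP (t<29-1); WM=29
i=3 t=5 v=9: DROP (t<29-1); WM=29
i=4 t=9 v=8: DROP (t<29-1); WM=29
i=5 t=12 v=5: DROP (t<29-1); WM=29
i=6 t=34 v=7: → [24,36); WM=33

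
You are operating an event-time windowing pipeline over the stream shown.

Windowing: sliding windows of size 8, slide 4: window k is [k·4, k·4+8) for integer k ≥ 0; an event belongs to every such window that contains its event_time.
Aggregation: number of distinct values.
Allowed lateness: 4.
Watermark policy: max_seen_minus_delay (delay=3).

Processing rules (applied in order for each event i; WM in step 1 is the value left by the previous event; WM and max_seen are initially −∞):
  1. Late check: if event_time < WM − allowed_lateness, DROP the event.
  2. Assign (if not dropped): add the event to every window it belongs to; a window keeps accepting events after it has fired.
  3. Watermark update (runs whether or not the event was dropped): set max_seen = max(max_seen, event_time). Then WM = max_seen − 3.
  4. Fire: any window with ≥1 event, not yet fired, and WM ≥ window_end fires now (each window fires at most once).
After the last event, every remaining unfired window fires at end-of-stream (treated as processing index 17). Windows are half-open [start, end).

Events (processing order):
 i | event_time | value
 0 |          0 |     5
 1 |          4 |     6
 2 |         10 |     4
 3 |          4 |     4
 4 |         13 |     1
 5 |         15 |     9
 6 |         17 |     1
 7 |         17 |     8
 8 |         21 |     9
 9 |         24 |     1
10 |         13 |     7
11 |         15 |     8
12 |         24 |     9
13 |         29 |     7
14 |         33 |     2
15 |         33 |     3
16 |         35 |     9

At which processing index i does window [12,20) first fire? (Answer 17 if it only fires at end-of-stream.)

i=0 t=0 v=5: → [0,8); WM=-3
i=1 t=4 v=6: → [4,12),[0,8); WM=1
i=2 t=10 v=4: → [8,16),[4,12); WM=7
i=3 t=4 v=4: → [4,12),[0,8); WM=7
i=4 t=13 v=1: → [12,20),[8,16); WM=10; [0,8) fires=3
i=5 t=15 v=9: → [12,20),[8,16); WM=12; [4,12) fires=2
i=6 t=17 v=1: → [16,24),[12,20); WM=14
i=7 t=17 v=8: → [16,24),[12,20); WM=14
i=8 t=21 v=9: → [20,28),[16,24); WM=18; [8,16) fires=3
i=9 t=24 v=1: → [24,32),[20,28); WM=21; [12,20) fires=3
i=10 t=13 v=7: DROP (t<21-4); WM=21
i=11 t=15 v=8: DROP (t<21-4); WM=21
i=12 t=24 v=9: → [24,32),[20,28); WM=21
i=13 t=29 v=7: → [28,36),[24,32); WM=26; [16,24) fires=3
i=14 t=33 v=2: → [32,40),[28,36); WM=30; [20,28) fires=2
i=15 t=33 v=3: → [32,40),[28,36); WM=30
i=16 t=35 v=9: → [32,40),[28,36); WM=32; [24,32) fires=3

9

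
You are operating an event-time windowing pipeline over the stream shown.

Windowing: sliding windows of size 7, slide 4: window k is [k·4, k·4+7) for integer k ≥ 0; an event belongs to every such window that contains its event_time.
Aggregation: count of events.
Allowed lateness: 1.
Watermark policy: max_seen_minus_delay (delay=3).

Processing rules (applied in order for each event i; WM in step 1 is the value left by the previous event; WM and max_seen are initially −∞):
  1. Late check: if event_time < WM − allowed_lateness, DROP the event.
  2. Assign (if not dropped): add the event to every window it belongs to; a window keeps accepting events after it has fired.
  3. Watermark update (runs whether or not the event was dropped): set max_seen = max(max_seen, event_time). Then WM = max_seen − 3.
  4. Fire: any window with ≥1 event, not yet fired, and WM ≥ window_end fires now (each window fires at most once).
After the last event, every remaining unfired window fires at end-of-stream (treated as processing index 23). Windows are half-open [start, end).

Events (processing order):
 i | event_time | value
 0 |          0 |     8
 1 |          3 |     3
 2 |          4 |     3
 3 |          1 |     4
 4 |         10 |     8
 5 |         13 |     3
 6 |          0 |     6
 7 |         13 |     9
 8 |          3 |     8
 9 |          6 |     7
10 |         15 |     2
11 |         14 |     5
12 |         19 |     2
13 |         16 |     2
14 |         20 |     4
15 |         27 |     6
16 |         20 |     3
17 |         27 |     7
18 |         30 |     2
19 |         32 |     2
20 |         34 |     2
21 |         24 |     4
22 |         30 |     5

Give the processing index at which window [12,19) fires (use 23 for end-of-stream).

i=0 t=0 v=8: → [0,7); WM=-3
i=1 t=3 v=3: → [0,7); WM=0
i=2 t=4 v=3: → [4,11),[0,7); WM=1
i=3 t=1 v=4: → [0,7); WM=1
i=4 t=10 v=8: → [8,15),[4,11); WM=7; [0,7) fires=4
i=5 t=13 v=3: → [12,19),[8,15); WM=10
i=6 t=0 v=6: DROP (t<10-1); WM=10
i=7 t=13 v=9: → [12,19),[8,15); WM=10
i=8 t=3 v=8: DROP (t<10-1); WM=10
i=9 t=6 v=7: DROP (t<10-1); WM=10
i=10 t=15 v=2: → [12,19); WM=12; [4,11) fires=2
i=11 t=14 v=5: → [12,19),[8,15); WM=12
i=12 t=19 v=2: → [16,23); WM=16; [8,15) fires=4
i=13 t=16 v=2: → [16,23),[12,19); WM=16
i=14 t=20 v=4: → [20,27),[16,23); WM=17
i=15 t=27 v=6: → [24,31); WM=24; [12,19) fires=5 [16,23) fires=3
i=16 t=20 v=3: DROP (t<24-1); WM=24
i=17 t=27 v=7: → [24,31); WM=24
i=18 t=30 v=2: → [28,35),[24,31); WM=27; [20,27) fires=1
i=19 t=32 v=2: → [32,39),[28,35); WM=29
i=20 t=34 v=2: → [32,39),[28,35); WM=31; [24,31) fires=3
i=21 t=24 v=4: DROP (t<31-1); WM=31
i=22 t=30 v=5: → [28,35),[24,31); WM=31

15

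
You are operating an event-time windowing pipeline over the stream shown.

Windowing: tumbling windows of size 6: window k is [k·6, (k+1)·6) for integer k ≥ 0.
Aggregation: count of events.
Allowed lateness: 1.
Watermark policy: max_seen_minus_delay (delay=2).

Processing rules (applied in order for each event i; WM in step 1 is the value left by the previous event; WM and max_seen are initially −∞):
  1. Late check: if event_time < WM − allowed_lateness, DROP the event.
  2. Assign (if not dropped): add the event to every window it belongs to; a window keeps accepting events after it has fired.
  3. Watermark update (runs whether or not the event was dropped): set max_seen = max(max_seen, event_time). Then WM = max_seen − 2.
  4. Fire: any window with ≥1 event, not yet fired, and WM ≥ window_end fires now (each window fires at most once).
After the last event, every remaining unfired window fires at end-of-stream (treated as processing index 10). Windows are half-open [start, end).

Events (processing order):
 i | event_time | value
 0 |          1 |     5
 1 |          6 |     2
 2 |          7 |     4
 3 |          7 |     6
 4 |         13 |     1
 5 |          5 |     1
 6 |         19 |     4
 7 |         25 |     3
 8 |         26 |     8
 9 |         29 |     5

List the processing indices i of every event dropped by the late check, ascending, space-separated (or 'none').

i=0 t=1 v=5: → [0,6); WM=-1
i=1 t=6 v=2: → [6,12); WM=4
i=2 t=7 v=4: → [6,12); WM=5
i=3 t=7 v=6: → [6,12); WM=5
i=4 t=13 v=1: → [12,18); WM=11; [0,6) fires=1
i=5 t=5 v=1: DROP (t<11-1); WM=11
i=6 t=19 v=4: → [18,24); WM=17; [6,12) fires=3
i=7 t=25 v=3: → [24,30); WM=23; [12,18) fires=1
i=8 t=26 v=8: → [24,30); WM=24; [18,24) fires=1
i=9 t=29 v=5: → [24,30); WM=27

5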